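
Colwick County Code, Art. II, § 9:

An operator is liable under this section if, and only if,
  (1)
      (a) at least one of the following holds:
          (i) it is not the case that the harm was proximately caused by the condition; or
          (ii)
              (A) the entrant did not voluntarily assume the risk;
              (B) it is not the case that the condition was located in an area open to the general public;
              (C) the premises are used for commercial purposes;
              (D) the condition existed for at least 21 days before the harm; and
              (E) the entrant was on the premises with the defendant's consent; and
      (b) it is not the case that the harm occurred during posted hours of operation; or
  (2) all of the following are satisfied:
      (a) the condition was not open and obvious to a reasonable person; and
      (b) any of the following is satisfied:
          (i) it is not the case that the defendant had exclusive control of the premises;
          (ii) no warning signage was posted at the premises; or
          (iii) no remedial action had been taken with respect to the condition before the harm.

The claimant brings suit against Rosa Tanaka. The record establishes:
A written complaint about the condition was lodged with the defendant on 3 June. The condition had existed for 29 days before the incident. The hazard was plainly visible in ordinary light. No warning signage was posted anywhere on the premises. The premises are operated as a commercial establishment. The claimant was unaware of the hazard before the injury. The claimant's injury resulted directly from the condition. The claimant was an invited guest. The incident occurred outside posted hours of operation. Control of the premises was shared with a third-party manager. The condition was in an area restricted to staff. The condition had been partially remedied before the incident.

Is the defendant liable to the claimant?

Yes — liable.

(i) not (proximate cause) — not met.
(A) no assumed risk — satisfied.
(B) not (public area) — satisfied.
(C) commercial use — met.
(D) condition ≥21 days old — met.
(E) consent to enter — holds.
So (ii) is satisfied (T AND T AND T AND T AND T).
(a): F OR T → true.
(b) not (during posted hours) — holds.
So (1) is satisfied (T AND T).
(a) not open/obvious — not met.
(i) not (exclusive control) — satisfied.
(ii) no signage posted — satisfied.
(iii) no remedial action — fails.
(b): T OR T OR F → true.
So (2) is not satisfied (F AND T).
Overall: T OR F → true.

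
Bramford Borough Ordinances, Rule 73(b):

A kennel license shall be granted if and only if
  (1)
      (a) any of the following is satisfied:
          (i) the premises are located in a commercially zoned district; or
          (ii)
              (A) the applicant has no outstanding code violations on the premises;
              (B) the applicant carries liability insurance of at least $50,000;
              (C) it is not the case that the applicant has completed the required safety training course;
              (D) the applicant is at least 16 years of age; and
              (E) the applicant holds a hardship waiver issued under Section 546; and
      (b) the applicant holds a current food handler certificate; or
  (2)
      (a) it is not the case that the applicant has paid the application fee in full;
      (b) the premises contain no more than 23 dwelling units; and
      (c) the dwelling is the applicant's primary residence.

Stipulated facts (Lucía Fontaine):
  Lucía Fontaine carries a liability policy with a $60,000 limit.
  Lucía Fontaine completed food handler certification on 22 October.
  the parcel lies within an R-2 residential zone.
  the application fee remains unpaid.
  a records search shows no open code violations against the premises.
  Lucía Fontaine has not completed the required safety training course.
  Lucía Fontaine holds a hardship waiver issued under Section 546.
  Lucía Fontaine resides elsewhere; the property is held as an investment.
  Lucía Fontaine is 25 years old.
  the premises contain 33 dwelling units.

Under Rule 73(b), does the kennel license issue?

(i) commercially zoned — not satisfied.
(A) no code violations — holds.
(B) insurance ≥ $50,000 — satisfied.
(C) not (safety training) — holds.
(D) age ≥ 16 — satisfied.
(E) hardship waiver — satisfied.
(ii) = T AND T AND T AND T AND T = true.
So (a) is satisfied (F OR T).
(b) food handler cert. — satisfied.
(1): T AND T → true.
(a) not (fee paid) — met.
(b) ≤ 23 units — fails.
(c) primary residence — fails.
(2) = T AND F AND F = false.
Overall = T OR F = true.

Yes — granted.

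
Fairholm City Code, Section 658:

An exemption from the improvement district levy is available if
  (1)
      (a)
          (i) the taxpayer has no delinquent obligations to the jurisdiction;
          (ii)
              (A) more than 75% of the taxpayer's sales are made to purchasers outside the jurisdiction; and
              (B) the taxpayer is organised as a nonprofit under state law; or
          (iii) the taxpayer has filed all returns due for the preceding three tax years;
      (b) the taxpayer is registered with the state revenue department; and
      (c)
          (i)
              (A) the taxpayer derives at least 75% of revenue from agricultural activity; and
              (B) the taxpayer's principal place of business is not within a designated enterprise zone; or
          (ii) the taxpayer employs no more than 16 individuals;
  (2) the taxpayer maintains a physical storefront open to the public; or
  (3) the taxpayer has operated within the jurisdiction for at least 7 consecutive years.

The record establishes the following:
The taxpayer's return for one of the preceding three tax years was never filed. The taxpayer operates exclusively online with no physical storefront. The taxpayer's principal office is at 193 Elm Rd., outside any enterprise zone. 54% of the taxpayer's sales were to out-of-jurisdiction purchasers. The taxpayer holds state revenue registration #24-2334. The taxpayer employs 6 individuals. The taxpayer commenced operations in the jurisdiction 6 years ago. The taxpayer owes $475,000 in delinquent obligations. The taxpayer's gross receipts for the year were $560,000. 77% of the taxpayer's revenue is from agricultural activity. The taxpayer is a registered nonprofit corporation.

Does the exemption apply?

No — not exempt.

(i) no delinquency — not satisfied.
(A) >75% out-of-jur. sales — not satisfied.
(B) nonprofit — holds.
(ii): F AND T → false.
(iii) returns current — not met.
(a) = F OR F OR F = false.
(b) state-registered — satisfied.
(A) ≥75% agricultural — holds.
(B) not (in enterprise zone) — met.
So (i) is satisfied (T AND T).
(ii) ≤ 16 employees — holds.
(c) = T OR T = true.
So (1) is not satisfied (F AND T AND T).
(2) has storefront — fails.
(3) ≥ 7 yrs in jurisdiction — not satisfied.
So Overall is not satisfied (F OR F OR F).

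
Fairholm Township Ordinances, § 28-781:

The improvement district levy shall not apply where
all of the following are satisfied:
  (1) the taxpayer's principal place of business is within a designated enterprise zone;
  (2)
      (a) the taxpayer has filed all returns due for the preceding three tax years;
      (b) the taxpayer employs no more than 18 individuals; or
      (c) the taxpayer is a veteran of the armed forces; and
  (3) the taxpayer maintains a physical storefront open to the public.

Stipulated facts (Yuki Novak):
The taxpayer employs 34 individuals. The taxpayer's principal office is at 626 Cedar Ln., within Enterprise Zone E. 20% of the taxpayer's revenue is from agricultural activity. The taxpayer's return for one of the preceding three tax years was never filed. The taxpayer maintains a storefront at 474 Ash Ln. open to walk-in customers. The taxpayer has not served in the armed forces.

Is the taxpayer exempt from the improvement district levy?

No — not exempt.

(1) in enterprise zone — holds.
(a) returns current — not satisfied.
(b) ≤ 18 employees — not met.
(c) veteran — not satisfied.
(2): F OR F OR F → false.
(3) has storefront — holds.
Overall: T AND F AND T → false.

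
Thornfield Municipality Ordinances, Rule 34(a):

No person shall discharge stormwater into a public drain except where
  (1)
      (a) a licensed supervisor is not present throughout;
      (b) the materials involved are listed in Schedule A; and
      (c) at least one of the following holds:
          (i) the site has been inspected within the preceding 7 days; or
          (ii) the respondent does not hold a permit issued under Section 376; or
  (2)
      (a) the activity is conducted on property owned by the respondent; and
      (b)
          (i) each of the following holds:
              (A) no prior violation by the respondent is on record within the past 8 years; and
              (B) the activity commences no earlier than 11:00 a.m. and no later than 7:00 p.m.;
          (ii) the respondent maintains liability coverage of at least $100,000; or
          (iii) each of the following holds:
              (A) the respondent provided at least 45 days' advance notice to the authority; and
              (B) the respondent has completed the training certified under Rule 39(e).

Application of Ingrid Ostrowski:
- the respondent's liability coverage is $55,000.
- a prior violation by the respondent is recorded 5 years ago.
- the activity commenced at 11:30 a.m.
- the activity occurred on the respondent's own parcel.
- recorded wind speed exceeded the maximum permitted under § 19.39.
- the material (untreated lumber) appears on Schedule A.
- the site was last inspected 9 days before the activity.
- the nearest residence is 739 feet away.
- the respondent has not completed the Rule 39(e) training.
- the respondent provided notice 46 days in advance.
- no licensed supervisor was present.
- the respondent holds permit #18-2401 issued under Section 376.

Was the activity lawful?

No — unlawful.

(a) not (supervisor present) — met.
(b) Schedule A material — holds.
(i) site inspected — not satisfied.
(ii) not (holds permit) — not satisfied.
(c) = F OR F = false.
(1) = T AND T AND F = false.
(a) own property — satisfied.
(A) no prior violation — fails.
(B) start within hours — met.
(i): F AND T → false.
(ii) coverage ≥ $100,000 — fails.
(A) ≥45 days' notice — met.
(B) training certified — fails.
So (iii) is not satisfied (T AND F).
So (b) is not satisfied (F OR F OR F).
(2): T AND F → false.
So Overall is not satisfied (F OR F).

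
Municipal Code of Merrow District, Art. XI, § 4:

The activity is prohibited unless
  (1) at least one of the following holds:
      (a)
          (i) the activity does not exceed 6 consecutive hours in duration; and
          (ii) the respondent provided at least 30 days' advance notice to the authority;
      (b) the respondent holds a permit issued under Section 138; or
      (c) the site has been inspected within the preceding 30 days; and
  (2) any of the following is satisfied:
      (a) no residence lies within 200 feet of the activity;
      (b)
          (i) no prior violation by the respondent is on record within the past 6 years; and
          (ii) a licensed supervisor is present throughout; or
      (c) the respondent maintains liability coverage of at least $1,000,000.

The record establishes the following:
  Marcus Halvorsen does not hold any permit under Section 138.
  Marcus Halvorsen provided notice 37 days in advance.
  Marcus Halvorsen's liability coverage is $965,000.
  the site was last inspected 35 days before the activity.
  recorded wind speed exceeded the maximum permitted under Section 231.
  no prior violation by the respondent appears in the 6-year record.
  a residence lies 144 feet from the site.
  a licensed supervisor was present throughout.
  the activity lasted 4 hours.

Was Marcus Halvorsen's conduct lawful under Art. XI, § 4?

Yes — lawful.

(i) ≤ 6 hrs duration — holds.
(ii) ≥30 days' notice — holds.
(a) = T AND T = true.
(b) holds permit — not satisfied.
(c) site inspected — fails.
(1) = T OR F OR F = true.
(a) no residence in 200 ft — not met.
(i) no prior violation — met.
(ii) supervisor present — met.
(b): T AND T → true.
(c) coverage ≥ $1,000,000 — not satisfied.
So (2) is satisfied (F OR T OR F).
Overall: T AND T → true.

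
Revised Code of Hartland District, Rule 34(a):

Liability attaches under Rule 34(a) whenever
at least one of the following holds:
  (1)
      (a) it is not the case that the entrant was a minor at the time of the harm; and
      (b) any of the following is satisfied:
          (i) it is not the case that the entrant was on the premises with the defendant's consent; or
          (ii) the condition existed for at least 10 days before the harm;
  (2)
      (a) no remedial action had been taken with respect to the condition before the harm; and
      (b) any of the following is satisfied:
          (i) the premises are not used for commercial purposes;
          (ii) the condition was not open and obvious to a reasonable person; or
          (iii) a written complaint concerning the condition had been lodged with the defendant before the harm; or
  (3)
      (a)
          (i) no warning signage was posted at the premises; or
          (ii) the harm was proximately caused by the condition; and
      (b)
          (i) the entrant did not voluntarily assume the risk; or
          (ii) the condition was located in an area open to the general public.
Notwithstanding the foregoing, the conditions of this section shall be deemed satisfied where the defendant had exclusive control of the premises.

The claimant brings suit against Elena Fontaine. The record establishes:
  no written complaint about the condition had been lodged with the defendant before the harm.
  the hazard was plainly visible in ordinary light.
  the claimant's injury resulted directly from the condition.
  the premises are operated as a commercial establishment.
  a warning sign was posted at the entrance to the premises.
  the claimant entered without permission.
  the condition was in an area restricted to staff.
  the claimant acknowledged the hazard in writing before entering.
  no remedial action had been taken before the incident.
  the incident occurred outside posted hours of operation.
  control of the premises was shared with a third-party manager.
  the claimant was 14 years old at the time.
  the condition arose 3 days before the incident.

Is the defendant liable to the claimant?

(a) not (entrant a minor) — not met.
(i) not (consent to enter) — satisfied.
(ii) condition ≥10 days old — not met.
So (b) is satisfied (T OR F).
(1) = F AND T = false.
(a) no remedial action — met.
(i) not (commercial use) — fails.
(ii) not open/obvious — fails.
(iii) complaint lodged — fails.
So (b) is not satisfied (F OR F OR F).
(2): T AND F → false.
(i) no signage posted — not satisfied.
(ii) proximate cause — satisfied.
(a) = F OR T = true.
(i) no assumed risk — not met.
(ii) public area — not satisfied.
(b): F OR F → false.
So (3) is not satisfied (T AND F).
So Overall is not satisfied (F OR F OR F).
Exception (exclusive control) — not satisfied.
Result: main false OR exception false → false.

No — not liable.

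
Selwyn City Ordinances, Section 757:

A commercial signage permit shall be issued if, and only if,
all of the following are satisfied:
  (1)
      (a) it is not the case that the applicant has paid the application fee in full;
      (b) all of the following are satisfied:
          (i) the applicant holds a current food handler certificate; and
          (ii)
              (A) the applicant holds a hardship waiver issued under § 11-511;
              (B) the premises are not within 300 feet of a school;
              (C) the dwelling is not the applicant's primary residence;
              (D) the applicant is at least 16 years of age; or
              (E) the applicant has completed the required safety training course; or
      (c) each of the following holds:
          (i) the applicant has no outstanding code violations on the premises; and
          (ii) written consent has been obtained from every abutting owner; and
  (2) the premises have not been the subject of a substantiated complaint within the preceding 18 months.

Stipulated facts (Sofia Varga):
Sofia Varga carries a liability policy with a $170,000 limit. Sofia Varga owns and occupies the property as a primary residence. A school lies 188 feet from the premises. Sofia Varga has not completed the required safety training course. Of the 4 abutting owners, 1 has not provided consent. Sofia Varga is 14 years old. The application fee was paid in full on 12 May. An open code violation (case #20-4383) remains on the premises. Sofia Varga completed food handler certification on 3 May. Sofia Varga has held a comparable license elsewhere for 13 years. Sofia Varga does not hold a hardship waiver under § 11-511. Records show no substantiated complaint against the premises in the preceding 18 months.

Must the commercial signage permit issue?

(a) not (fee paid) — fails.
(i) food handler cert. — holds.
(A) hardship waiver — not satisfied.
(B) ≥300 ft from school — not met.
(C) not (primary residence) — fails.
(D) age ≥ 16 — fails.
(E) safety training — fails.
(ii) = F OR F OR F OR F OR F = false.
(b): T AND F → false.
(i) no code violations — fails.
(ii) all abutters consent — fails.
So (c) is not satisfied (F AND F).
(1) = F OR F OR F = false.
(2) no complaint in 18 mo. — holds.
So Overall is not satisfied (F AND T).

No — denied.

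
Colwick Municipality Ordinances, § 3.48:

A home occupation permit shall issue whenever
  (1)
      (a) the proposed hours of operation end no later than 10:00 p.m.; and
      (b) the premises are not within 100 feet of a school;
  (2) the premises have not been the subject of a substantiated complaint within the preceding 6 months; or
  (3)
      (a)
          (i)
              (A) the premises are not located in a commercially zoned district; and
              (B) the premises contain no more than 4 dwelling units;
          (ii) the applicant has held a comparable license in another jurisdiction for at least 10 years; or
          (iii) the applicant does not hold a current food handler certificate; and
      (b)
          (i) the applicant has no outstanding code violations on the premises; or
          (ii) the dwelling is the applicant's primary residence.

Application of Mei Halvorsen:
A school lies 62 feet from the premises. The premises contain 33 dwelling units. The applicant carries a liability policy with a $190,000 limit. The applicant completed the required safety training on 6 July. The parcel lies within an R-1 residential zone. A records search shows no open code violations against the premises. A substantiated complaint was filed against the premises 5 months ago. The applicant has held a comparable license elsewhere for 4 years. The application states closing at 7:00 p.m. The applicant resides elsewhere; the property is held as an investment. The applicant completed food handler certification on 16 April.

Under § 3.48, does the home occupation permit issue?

(a) closes by 10 p.m. — satisfied.
(b) ≥100 ft from school — fails.
(1): T AND F → false.
(2) no complaint in 6 mo. — not satisfied.
(A) not (commercially zoned) — met.
(B) ≤ 4 units — fails.
(i) = T AND F = false.
(ii) prior license ≥ 10 yr — not met.
(iii) not (food handler cert.) — not satisfied.
(a) = F OR F OR F = false.
(i) no code violations — met.
(ii) primary residence — not met.
(b) = T OR F = true.
(3) = F AND T = false.
Overall: F OR F OR F → false.

No — denied.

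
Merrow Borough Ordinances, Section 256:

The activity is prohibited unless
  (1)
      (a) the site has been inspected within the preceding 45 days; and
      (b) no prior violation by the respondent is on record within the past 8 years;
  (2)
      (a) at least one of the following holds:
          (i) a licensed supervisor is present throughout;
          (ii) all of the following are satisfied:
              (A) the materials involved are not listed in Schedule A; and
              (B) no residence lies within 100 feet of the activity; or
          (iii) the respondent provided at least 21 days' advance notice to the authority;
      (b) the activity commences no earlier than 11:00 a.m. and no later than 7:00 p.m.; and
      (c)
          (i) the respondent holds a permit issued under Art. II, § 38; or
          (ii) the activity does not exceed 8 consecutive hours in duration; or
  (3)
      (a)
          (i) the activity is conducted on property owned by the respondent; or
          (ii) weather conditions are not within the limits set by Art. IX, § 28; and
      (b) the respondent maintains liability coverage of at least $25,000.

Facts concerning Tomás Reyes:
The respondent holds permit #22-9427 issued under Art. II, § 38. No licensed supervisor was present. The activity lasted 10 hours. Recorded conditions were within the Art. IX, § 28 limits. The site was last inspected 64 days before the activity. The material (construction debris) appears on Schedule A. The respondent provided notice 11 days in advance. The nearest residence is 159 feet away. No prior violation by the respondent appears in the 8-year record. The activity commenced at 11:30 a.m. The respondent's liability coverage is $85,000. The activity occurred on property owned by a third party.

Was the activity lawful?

No — unlawful.

(a) site inspected — not met.
(b) no prior violation — met.
(1): F AND T → false.
(i) supervisor present — not met.
(A) not (Schedule A material) — not satisfied.
(B) no residence in 100 ft — satisfied.
So (ii) is not satisfied (F AND T).
(iii) ≥21 days' notice — not met.
(a): F OR F OR F → false.
(b) start within hours — met.
(i) holds permit — satisfied.
(ii) ≤ 8 hrs duration — fails.
(c): T OR F → true.
So (2) is not satisfied (F AND T AND T).
(i) own property — not met.
(ii) not (weather ok) — fails.
(a): F OR F → false.
(b) coverage ≥ $25,000 — met.
So (3) is not satisfied (F AND T).
So Overall is not satisfied (F OR F OR F).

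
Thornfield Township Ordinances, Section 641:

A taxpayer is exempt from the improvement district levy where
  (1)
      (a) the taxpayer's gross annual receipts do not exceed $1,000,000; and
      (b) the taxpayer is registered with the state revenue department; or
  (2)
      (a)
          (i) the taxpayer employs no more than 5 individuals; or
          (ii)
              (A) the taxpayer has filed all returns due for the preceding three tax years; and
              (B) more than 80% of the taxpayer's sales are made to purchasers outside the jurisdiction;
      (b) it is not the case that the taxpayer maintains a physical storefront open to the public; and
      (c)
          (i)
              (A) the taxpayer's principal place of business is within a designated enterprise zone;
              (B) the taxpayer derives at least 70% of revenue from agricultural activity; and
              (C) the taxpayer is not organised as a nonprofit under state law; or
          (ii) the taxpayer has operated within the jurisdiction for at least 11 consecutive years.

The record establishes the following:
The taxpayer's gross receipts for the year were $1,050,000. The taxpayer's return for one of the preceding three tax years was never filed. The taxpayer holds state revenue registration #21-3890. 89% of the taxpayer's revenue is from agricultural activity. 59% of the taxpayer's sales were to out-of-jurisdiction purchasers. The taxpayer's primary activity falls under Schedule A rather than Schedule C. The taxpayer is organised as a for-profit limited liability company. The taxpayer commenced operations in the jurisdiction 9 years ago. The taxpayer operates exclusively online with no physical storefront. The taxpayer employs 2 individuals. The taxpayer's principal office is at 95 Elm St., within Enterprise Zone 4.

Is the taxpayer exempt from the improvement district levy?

Yes — exempt.

(a) receipts ≤ $1,000,000 — not satisfied.
(b) state-registered — satisfied.
(1): F AND T → false.
(i) ≤ 5 employees — satisfied.
(A) returns current — not met.
(B) >80% out-of-jur. sales — not satisfied.
(ii) = F AND F = false.
So (a) is satisfied (T OR F).
(b) not (has storefront) — met.
(A) in enterprise zone — holds.
(B) ≥70% agricultural — met.
(C) not (nonprofit) — satisfied.
(i) = T AND T AND T = true.
(ii) ≥ 11 yrs in jurisdiction — fails.
So (c) is satisfied (T OR F).
(2) = T AND T AND T = true.
Overall: F OR T → true.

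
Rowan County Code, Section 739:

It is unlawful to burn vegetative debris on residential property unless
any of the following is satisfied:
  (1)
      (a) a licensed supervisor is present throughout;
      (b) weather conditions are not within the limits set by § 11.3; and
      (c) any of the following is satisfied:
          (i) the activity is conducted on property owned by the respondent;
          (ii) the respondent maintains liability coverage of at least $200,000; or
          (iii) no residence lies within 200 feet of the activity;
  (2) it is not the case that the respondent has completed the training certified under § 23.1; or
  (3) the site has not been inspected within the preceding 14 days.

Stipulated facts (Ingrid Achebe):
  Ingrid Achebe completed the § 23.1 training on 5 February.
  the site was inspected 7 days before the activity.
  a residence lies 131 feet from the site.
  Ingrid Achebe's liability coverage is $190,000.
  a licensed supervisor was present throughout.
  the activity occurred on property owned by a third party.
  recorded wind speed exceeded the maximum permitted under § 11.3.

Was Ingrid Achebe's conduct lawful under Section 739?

(a) supervisor present — satisfied.
(b) not (weather ok) — holds.
(i) own property — not satisfied.
(ii) coverage ≥ $200,000 — not met.
(iii) no residence in 200 ft — not met.
So (c) is not satisfied (F OR F OR F).
(1) = T AND T AND F = false.
(2) not (training certified) — not met.
(3) not (site inspected) — not met.
So Overall is not satisfied (F OR F OR F).

No — unlawful.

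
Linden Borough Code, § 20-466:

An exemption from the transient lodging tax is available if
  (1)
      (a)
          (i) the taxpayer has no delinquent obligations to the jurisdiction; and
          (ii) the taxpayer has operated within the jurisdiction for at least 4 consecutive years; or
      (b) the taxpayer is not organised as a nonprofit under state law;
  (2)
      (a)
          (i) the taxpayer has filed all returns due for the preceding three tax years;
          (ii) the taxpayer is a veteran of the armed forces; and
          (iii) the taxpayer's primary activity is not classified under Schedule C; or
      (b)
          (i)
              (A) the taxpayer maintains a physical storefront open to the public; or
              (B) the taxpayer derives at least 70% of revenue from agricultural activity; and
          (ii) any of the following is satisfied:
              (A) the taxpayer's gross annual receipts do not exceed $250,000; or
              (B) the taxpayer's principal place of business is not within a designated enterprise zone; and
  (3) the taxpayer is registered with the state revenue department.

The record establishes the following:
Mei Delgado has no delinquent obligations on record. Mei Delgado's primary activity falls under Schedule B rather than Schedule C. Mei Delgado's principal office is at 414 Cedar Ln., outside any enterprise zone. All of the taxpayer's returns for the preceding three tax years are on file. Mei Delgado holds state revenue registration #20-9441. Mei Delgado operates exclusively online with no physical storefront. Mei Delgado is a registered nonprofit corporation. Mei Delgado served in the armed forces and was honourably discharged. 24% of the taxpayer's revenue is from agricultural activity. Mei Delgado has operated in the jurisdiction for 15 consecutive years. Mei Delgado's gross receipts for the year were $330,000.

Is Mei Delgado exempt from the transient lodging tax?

Yes — exempt.

(i) no delinquency — holds.
(ii) ≥ 4 yrs in jurisdiction — satisfied.
(a): T AND T → true.
(b) not (nonprofit) — fails.
So (1) is satisfied (T OR F).
(i) returns current — holds.
(ii) veteran — holds.
(iii) not (Schedule C activity) — holds.
(a): T AND T AND T → true.
(A) has storefront — not met.
(B) ≥70% agricultural — fails.
So (i) is not satisfied (F OR F).
(A) receipts ≤ $250,000 — fails.
(B) not (in enterprise zone) — met.
(ii): F OR T → true.
So (b) is not satisfied (F AND T).
So (2) is satisfied (T OR F).
(3) state-registered — holds.
So Overall is satisfied (T AND T AND T).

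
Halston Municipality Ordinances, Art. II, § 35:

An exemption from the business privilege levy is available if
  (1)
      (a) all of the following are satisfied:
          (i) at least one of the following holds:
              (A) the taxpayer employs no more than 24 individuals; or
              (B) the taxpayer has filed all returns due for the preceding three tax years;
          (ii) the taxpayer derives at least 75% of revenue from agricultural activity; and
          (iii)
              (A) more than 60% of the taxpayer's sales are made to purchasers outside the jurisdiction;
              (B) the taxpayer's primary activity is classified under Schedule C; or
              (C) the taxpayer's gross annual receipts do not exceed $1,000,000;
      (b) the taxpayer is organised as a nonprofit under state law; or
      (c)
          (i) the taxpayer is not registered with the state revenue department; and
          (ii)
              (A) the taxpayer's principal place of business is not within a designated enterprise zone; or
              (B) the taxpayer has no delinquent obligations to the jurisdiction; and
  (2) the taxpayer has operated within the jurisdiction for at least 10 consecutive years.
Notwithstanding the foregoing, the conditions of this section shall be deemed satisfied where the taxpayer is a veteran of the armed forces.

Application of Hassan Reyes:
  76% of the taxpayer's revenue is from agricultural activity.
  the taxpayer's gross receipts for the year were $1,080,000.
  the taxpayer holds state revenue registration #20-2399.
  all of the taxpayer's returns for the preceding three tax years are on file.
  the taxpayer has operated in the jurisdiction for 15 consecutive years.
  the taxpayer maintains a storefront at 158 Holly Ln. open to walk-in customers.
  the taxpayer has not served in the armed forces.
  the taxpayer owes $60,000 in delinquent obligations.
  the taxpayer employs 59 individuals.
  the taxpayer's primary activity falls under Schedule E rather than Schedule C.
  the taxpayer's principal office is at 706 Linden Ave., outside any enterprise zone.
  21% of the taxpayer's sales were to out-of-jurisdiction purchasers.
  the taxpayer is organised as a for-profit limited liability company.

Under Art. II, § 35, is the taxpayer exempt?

(A) ≤ 24 employees — not met.
(B) returns current — satisfied.
(i): F OR T → true.
(ii) ≥75% agricultural — met.
(A) >60% out-of-jur. sales — not satisfied.
(B) Schedule C activity — not satisfied.
(C) receipts ≤ $1,000,000 — fails.
(iii) = F OR F OR F = false.
(a) = T AND T AND F = false.
(b) nonprofit — not satisfied.
(i) not (state-registered) — not met.
(A) not (in enterprise zone) — satisfied.
(B) no delinquency — not met.
So (ii) is satisfied (T OR F).
(c): F AND T → false.
(1) = F OR F OR F = false.
(2) ≥ 10 yrs in jurisdiction — met.
Overall: F AND T → false.
Exception (veteran) — not satisfied.
Result: main false OR exception false → false.

No — not exempt.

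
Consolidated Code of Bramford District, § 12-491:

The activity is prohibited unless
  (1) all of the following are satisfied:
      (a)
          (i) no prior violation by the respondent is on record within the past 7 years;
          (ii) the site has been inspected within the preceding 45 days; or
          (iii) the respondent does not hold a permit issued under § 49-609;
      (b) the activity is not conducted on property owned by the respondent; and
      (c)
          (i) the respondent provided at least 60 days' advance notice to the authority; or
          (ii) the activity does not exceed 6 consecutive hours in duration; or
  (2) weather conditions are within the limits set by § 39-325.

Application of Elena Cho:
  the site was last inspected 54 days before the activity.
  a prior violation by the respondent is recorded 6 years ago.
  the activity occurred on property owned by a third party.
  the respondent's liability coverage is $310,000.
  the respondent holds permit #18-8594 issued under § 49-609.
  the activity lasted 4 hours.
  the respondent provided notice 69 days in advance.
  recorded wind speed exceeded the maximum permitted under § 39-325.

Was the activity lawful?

(i) no prior violation — fails.
(ii) site inspected — not satisfied.
(iii) not (holds permit) — not met.
(a) = F OR F OR F = false.
(b) not (own property) — holds.
(i) ≥60 days' notice — met.
(ii) ≤ 6 hrs duration — holds.
So (c) is satisfied (T OR T).
So (1) is not satisfied (F AND T AND T).
(2) weather ok — not met.
Overall: F OR F → false.

No — unlawful.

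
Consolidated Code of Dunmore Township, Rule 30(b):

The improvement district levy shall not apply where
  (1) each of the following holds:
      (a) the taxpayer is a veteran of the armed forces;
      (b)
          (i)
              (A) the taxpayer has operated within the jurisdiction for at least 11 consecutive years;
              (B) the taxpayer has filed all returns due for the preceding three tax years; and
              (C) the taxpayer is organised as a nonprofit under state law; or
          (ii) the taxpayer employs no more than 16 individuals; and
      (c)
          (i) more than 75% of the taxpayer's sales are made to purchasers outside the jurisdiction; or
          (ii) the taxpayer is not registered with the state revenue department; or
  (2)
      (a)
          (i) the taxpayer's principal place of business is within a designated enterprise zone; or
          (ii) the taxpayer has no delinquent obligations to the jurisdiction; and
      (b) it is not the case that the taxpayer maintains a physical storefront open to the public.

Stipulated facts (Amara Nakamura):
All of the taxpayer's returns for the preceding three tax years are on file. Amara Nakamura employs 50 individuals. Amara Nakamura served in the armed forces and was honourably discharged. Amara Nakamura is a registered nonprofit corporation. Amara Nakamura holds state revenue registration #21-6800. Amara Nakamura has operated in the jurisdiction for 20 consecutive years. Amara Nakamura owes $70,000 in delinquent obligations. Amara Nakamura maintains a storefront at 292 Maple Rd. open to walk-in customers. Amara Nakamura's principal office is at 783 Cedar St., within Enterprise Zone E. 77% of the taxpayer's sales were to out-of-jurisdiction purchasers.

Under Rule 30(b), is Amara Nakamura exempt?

(a) veteran — holds.
(A) ≥ 11 yrs in jurisdiction — satisfied.
(B) returns current — met.
(C) nonprofit — satisfied.
So (i) is satisfied (T AND T AND T).
(ii) ≤ 16 employees — fails.
(b): T OR F → true.
(i) >75% out-of-jur. sales — holds.
(ii) not (state-registered) — fails.
So (c) is satisfied (T OR F).
So (1) is satisfied (T AND T AND T).
(i) in enterprise zone — satisfied.
(ii) no delinquency — not met.
So (a) is satisfied (T OR F).
(b) not (has storefront) — fails.
(2) = T AND F = false.
So Overall is satisfied (T OR F).

Yes — exempt.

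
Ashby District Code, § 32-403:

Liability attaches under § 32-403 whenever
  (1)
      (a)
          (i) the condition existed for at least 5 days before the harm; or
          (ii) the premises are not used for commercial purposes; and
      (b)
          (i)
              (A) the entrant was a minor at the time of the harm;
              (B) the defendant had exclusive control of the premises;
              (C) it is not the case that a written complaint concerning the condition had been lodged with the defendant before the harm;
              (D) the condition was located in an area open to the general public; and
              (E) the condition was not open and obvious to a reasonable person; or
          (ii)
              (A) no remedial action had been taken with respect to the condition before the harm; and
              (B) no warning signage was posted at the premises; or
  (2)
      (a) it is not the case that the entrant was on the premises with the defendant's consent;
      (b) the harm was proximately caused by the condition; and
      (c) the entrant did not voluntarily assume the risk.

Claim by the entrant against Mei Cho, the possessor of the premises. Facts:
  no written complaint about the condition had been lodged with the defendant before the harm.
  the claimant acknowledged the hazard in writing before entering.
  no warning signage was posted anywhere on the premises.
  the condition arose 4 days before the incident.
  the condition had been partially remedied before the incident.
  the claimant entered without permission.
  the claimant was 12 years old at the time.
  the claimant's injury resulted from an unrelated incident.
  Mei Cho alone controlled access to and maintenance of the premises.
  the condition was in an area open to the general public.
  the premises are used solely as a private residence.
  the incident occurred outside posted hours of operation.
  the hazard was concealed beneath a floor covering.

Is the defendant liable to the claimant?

(i) condition ≥5 days old — not satisfied.
(ii) not (commercial use) — holds.
(a) = F OR T = true.
(A) entrant a minor — satisfied.
(B) exclusive control — satisfied.
(C) not (complaint lodged) — holds.
(D) public area — met.
(E) not open/obvious — met.
So (i) is satisfied (T AND T AND T AND T AND T).
(A) no remedial action — fails.
(B) no signage posted — met.
(ii) = F AND T = false.
So (b) is satisfied (T OR F).
So (1) is satisfied (T AND T).
(a) not (consent to enter) — satisfied.
(b) proximate cause — not satisfied.
(c) no assumed risk — fails.
(2) = T AND F AND F = false.
Overall: T OR F → true.

Yes — liable.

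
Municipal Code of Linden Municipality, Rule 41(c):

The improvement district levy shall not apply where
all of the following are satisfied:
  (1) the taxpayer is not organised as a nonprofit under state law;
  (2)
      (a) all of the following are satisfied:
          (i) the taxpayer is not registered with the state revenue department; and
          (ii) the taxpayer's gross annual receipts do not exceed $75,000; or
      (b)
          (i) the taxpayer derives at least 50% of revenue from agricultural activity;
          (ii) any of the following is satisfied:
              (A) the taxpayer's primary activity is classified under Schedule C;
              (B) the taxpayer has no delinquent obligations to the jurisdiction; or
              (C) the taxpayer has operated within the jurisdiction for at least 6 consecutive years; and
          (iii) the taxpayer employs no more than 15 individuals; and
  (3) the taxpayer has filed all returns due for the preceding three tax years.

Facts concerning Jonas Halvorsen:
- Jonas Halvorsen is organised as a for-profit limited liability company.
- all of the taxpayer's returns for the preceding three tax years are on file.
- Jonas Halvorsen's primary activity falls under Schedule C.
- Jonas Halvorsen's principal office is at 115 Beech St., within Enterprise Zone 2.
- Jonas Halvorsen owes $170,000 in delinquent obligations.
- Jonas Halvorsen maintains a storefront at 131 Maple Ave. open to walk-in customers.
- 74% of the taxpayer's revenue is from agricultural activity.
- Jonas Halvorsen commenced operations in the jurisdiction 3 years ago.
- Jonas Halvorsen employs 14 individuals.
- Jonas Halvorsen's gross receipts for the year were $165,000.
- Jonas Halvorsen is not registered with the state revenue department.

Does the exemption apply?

Yes — exempt.

(1) not (nonprofit) — satisfied.
(i) not (state-registered) — holds.
(ii) receipts ≤ $75,000 — not met.
(a) = T AND F = false.
(i) ≥50% agricultural — satisfied.
(A) Schedule C activity — satisfied.
(B) no delinquency — not satisfied.
(C) ≥ 6 yrs in jurisdiction — not satisfied.
So (ii) is satisfied (T OR F OR F).
(iii) ≤ 15 employees — met.
(b): T AND T AND T → true.
So (2) is satisfied (F OR T).
(3) returns current — met.
Overall: T AND T AND T → true.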